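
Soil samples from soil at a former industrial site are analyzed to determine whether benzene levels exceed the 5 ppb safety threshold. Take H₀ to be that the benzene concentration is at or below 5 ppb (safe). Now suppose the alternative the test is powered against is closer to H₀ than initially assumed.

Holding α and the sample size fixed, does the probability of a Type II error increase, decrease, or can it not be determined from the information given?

A smaller departure from H₀ means the test statistic under Ha is distributed closer to where it would be under H₀; rejection becomes less likely.

It increases.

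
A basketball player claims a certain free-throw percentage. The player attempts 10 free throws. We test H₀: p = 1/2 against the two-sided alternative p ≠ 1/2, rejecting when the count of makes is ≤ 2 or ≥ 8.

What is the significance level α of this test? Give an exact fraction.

α = P(K ≤ 2 or K ≥ 8 | p = 1/2), K ~ Binomial(10, 1/2).
Each tail has probability (1 + 10 + 45)/1024; doubling gives α = 112/1024 = 7/64.

7/64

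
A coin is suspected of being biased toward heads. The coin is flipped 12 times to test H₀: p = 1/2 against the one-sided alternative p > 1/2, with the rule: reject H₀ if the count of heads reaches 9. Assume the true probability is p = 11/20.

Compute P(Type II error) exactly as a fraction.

709043757719553/819200000000000

A Type II error is failing to reject when Ha holds: with p = 11/20, β = P(K ≤ 8).
Adding the binomial probabilities P(K=0)+…+P(K=8) at p = 11/20 gives 709043757719553/819200000000000.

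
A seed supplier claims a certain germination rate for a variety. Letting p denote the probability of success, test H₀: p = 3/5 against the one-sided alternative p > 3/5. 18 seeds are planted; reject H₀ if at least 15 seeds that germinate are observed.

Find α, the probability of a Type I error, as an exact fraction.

25010144901/762939453125

α = P(reject H₀ | H₀ true) = P(Y ≥ 15 | p = 3/5), with Y ~ Binomial(18, 3/5).
Adding the binomial terms for j = 15 through 18 with p = 3/5 yields 25010144901/762939453125.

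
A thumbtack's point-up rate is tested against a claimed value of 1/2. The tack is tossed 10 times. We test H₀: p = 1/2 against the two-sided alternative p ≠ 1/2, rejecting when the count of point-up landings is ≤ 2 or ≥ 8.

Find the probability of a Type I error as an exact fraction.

7/64

Under H₀, K ~ Binomial(10, 1/2); α is the probability of landing in either tail, P(K ≤ 2) + P(K ≥ 8).
Each tail has probability (1 + 10 + 45)/1024; doubling gives α = 112/1024 = 7/64.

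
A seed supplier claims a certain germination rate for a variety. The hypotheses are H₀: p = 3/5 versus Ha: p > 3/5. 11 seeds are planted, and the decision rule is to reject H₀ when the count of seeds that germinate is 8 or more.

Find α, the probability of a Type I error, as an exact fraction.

2893401/9765625

α = P(reject H₀ | H₀ true) = P(X ≥ 8 | p = 3/5), with X ~ Binomial(11, 3/5).
Adding the binomial terms for j = 8 through 11 with p = 3/5 yields 2893401/9765625.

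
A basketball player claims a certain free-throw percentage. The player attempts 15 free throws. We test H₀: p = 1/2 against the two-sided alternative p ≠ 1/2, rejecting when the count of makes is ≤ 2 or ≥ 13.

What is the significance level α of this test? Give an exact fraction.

The significance level is the null-hypothesis probability of the rejection region {≤2} ∪ {≥13}.
Each tail has probability (1 + 15 + 105)/32768; doubling gives α = 242/32768 = 121/16384.

121/16384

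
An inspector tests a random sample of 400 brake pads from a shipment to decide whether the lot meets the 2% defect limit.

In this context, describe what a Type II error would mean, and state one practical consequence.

A Type II error would mean concluding that the lot's defect rate is 2% (within specification) (or at least failing to establish that the lot's defect rate exceeds 2%) when in fact the lot's defect rate exceeds 2%. Consequence: defective units reach the field, triggering recalls or failures.

With the conventional null hypothesis that the lot's defect rate is 2% (within specification):
A Type II error is failing to reject H₀ when H₀ is false.
Here that means accepting the lot and shipping it when actually the lot's defect rate exceeds 2%.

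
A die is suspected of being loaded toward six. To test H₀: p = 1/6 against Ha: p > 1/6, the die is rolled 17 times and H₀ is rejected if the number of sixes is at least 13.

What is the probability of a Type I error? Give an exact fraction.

The Type I error probability is α = P(Y ≥ 13) computed under H₀, where Y ~ Binomial(17, 1/6).
Adding the binomial terms for j = 13 through 17 with p = 1/6 yields 787993/8463329722368.

787993/8463329722368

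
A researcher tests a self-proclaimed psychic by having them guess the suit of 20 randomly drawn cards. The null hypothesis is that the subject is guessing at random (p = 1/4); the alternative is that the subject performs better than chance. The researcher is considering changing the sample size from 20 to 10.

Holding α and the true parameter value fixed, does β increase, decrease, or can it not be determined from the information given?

With less data the test statistic is noisier; under Ha, more outcomes land inside the acceptance region.

It increases.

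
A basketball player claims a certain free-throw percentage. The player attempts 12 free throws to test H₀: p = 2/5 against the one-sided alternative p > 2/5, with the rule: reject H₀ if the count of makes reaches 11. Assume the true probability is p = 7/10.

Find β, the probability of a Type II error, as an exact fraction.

914974950051/1000000000000

A Type II error is failing to reject when Ha holds: with p = 7/10, β = P(Y ≤ 10).
Adding the binomial probabilities P(Y=0)+…+P(Y=10) at p = 7/10 gives 914974950051/1000000000000.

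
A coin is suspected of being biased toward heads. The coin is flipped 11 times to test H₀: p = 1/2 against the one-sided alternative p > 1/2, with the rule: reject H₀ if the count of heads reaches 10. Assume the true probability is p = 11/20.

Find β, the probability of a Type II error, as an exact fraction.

20194688329389/20480000000000

Under the alternative p = 11/20, X ~ Binomial(11, 11/20); β is the probability the test does not reject, P(X < 10).
Adding the binomial probabilities P(X=0)+…+P(X=9) at p = 11/20 gives 20194688329389/20480000000000.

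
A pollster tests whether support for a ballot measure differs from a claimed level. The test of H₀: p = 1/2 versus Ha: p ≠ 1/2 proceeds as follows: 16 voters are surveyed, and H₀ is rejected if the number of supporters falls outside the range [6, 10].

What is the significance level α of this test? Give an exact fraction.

The significance level is the null-hypothesis probability of the rejection region {≤5} ∪ {≥11}.
The two tails are symmetric, so α = 2·(1 + 16 + 120 + 560 + 1820 + 4368)/2^16 = 13770/65536 = 6885/32768.

6885/32768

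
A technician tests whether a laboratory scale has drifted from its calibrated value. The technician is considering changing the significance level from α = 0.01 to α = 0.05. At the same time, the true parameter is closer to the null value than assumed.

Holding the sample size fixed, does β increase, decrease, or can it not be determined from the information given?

The first change alone would make β decrease; the second alone would make β increase. Which effect dominates depends on the magnitudes, which are not given.

Cannot be determined from the information given.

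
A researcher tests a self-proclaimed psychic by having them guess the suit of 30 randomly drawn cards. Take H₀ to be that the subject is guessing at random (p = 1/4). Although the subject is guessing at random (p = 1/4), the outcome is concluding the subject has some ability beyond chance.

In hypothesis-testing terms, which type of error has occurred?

'Concluding the subject has some ability beyond chance' corresponds to rejecting H₀.
H₀ was rejected but H₀ is true — a Type I error (false positive).

Type I error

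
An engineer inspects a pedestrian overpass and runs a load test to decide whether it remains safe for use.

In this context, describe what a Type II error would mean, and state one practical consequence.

With the conventional null hypothesis that the structure meets the required load capacity (safe):
A Type II error is failing to reject H₀ when H₀ is false.
Here that means keeping the structure open when actually the structure is structurally deficient.

A Type II error would mean concluding that the structure meets the required load capacity (safe) (or at least failing to establish that the structure is structurally deficient) when in fact the structure is structurally deficient. Consequence: a deficient structure remains in service and may fail under load.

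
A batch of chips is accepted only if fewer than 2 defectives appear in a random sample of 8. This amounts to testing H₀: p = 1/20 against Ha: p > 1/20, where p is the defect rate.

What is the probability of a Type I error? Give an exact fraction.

1465463047/25600000000

The significance level is the probability, assuming p = 1/20, of seeing 2 or more defectives in 8 draws.
Computing the lower-tail complement: 1 − 24134536953/25600000000 = 1465463047/25600000000.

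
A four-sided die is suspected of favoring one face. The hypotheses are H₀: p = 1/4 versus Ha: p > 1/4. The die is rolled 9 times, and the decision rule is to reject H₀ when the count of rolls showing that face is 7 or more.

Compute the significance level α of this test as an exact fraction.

α = P(reject H₀ | H₀ true) = P(S ≥ 7 | p = 1/4), with S ~ Binomial(9, 1/4).
P(S ≥ 7) = Σ_{j=7}^{9} C(9,j)·(1/4)^j·(3/4)^{9-j} = 11/8192.

11/8192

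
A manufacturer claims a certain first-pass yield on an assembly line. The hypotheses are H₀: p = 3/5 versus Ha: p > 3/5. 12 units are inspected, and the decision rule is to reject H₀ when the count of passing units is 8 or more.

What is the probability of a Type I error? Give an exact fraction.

The Type I error probability is α = P(K ≥ 8) computed under H₀, where K ~ Binomial(12, 3/5).
P(K ≥ 8) = Σ_{j=8}^{12} C(12,j)·(3/5)^j·(2/5)^{12-j} = 21395421/48828125.

21395421/48828125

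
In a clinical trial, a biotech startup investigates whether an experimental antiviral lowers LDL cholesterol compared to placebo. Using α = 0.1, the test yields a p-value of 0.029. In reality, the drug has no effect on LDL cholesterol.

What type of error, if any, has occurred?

The conventional null hypothesis is that the drug has no effect on LDL cholesterol.
Since p = 0.029 < α = 0.1, H₀ is rejected.
H₀ is true (actually the drug has no effect on LDL cholesterol).
Rejecting a true H₀ is a Type I error.

Type I error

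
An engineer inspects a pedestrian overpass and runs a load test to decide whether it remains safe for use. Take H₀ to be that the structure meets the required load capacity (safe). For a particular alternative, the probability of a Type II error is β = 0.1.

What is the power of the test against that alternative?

Power = 1 − β = 1 − 0.1 = 0.9.

0.9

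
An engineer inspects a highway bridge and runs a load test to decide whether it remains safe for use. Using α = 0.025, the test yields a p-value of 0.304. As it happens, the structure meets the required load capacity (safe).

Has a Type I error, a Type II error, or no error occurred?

No error (correct decision).

The conventional null hypothesis is that the structure meets the required load capacity (safe).
Since p = 0.304 ≥ α = 0.025, H₀ is not rejected.
H₀ is true (actually the structure meets the required load capacity (safe)).
The decision matches the true state — no error.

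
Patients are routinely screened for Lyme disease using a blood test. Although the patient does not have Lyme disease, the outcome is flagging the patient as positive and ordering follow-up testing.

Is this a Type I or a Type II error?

Type I error

The null hypothesis here is that the patient does not have Lyme disease.
'Flagging the patient as positive and ordering follow-up testing' corresponds to rejecting H₀.
H₀ was rejected but H₀ is true — a Type I error (false positive).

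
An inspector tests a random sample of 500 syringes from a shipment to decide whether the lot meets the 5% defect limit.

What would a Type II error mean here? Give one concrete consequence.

A Type II error would mean concluding that the lot's defect rate is 5% (within specification) (or at least failing to establish that the lot's defect rate exceeds 5%) when in fact the lot's defect rate exceeds 5%. Consequence: a defective lot is shipped to customers.

With the conventional null hypothesis that the lot's defect rate is 5% (within specification):
A Type II error is failing to reject H₀ when H₀ is false.
Here that means accepting the lot and shipping it when actually the lot's defect rate exceeds 5%.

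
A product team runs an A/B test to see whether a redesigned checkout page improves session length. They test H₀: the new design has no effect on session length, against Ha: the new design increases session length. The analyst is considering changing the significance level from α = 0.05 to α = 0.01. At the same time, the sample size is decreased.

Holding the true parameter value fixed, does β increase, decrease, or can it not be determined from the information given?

Tightening α shrinks the rejection region. When Ha holds, fewer sample outcomes clear the stricter threshold, so more fall in the acceptance region. With less data the test statistic is noisier; under Ha, more outcomes land inside the acceptance region. Both changes push β in the same direction.

It increases.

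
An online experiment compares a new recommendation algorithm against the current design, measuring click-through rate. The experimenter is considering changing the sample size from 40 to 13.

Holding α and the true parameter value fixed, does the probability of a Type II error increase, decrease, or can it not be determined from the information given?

Reducing n widens both sampling distributions, so the test has less ability to distinguish Ha from H₀.

It increases.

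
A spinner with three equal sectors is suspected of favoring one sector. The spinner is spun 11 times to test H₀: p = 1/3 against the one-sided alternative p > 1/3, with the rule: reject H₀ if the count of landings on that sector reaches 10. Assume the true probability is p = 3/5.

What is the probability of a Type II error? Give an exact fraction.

Under the alternative p = 3/5, Y ~ Binomial(11, 3/5); β is the probability the test does not reject, P(Y < 10).
Adding the binomial probabilities P(Y=0)+…+P(Y=9) at p = 3/5 gives 1894076/1953125.

1894076/1953125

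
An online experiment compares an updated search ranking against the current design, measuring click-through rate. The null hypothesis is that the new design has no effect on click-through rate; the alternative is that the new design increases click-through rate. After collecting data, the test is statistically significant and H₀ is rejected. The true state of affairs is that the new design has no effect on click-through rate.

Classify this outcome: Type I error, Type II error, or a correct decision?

Type I error

H₀ was rejected, but H₀ is actually true.
Rejecting a true null hypothesis is a Type I error (false positive).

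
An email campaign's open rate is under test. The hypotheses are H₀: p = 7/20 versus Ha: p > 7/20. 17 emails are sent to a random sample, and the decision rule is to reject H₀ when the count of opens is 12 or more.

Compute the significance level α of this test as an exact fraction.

Under H₀, K ~ Binomial(17, 7/20), and α = P(K ≥ 12).
P(K ≥ 12) = Σ_{j=12}^{17} C(17,j)·(7/20)^j·(13/20)^{17-j} = 9879295987937618781/3276800000000000000000.

9879295987937618781/3276800000000000000000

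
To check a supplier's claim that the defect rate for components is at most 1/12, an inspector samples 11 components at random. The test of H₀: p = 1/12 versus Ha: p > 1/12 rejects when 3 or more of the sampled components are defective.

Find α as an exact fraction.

1581403943/27518828544

α = P(reject H₀ | H₀ true) = P(X ≥ 3 | p = 1/12), X ~ Binomial(11, 1/12).
α = 1 − P(X ≤ 2) = 1 − 25937424601/27518828544 = 1581403943/27518828544.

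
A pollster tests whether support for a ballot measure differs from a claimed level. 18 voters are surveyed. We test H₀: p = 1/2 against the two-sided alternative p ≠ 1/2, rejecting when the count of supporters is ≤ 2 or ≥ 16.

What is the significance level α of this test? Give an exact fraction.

43/32768

The significance level is the null-hypothesis probability of the rejection region {≤2} ∪ {≥16}.
By symmetry, α = 2·P(X ≤ 2) = 2·(1 + 18 + 153)/262144 = 344/262144 = 43/32768.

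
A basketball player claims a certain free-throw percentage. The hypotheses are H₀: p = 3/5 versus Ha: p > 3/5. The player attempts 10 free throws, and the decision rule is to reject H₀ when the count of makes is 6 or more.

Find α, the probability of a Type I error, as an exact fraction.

6182649/9765625

Under H₀, S ~ Binomial(10, 3/5), and α = P(S ≥ 6).
P(S ≥ 6) = Σ_{j=6}^{10} C(10,j)·(3/5)^j·(2/5)^{10-j} = 6182649/9765625.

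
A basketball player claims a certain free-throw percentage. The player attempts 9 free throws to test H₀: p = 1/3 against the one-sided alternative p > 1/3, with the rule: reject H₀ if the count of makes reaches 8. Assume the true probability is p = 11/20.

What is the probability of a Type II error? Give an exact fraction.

β = P(fail to reject H₀ | Ha true) = P(X ≤ 7 | p = 11/20), X ~ Binomial(9, 11/20).
Equivalently, β = 1 − P(X ≥ 8) = 123069745737/128000000000.

123069745737/128000000000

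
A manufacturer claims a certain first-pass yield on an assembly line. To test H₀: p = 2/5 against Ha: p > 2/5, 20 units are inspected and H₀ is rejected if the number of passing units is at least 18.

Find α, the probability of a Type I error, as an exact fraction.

Under H₀, S ~ Binomial(20, 2/5), and α = P(S ≥ 18).
Adding the binomial terms for j = 18 through 20 with p = 2/5 yields 480772096/95367431640625.

480772096/95367431640625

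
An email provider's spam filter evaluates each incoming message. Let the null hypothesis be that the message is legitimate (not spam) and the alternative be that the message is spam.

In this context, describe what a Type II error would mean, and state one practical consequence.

A Type II error is failing to reject H₀ when H₀ is false.
Here that means delivering the message to the inbox when actually the message is spam.

A Type II error would mean concluding that the message is legitimate (not spam) (or at least failing to establish that the message is spam) when in fact the message is spam. Consequence: spam reaches the user's inbox.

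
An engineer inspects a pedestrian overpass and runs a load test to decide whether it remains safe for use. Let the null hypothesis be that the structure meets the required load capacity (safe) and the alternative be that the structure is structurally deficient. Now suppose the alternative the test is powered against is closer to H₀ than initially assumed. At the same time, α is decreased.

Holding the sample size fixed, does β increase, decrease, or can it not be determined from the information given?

It increases.

A smaller true effect puts the Ha sampling distribution closer to H₀, so more of it falls in the non-rejection region. A smaller α moves the rejection region further into the tail. With the alternative true, more outcomes now fall outside the rejection region, so failing to reject becomes more likely. Both changes push β in the same direction.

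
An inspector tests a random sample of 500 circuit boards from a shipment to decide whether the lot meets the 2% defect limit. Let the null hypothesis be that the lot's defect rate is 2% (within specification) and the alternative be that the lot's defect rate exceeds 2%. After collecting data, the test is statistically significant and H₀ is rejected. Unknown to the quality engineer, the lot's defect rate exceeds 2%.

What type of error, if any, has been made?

The test rejected a false H₀ — the decision matches the true state.

No error (correct decision).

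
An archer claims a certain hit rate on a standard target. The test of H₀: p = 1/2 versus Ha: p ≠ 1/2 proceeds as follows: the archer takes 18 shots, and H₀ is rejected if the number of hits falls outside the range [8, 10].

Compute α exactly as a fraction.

The significance level is the null-hypothesis probability of the rejection region {≤7} ∪ {≥11}.
By symmetry, α = 2·P(S ≤ 7) = 2·(1 + 18 + 153 + 816 + 3060 + 8568 + 18564 + 31824)/262144 = 126008/262144 = 15751/32768.

15751/32768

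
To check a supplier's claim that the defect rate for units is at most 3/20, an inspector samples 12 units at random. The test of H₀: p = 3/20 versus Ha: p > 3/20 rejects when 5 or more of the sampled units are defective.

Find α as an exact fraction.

9798413783967/409600000000000

α = P(reject H₀ | H₀ true) = P(K ≥ 5 | p = 3/20), K ~ Binomial(12, 3/20).
Computing the lower-tail complement: 1 − 399801586216033/409600000000000 = 9798413783967/409600000000000.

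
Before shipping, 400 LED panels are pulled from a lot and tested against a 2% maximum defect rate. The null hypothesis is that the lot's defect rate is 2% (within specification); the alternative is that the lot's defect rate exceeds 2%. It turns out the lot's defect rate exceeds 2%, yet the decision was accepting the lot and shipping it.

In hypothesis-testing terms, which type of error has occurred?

Type II error

'Accepting the lot and shipping it' corresponds to failing to reject H₀.
H₀ was not rejected but H₀ is false — a Type II error (false negative).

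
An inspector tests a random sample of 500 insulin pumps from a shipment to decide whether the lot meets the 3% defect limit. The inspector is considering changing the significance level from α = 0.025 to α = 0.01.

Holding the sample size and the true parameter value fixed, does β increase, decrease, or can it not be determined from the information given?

A smaller α moves the rejection region further into the tail. With the alternative true, more outcomes now fall outside the rejection region, so failing to reject becomes more likely.

It increases.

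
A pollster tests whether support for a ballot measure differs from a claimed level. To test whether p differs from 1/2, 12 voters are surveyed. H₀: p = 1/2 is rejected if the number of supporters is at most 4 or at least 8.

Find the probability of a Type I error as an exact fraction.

397/1024

The significance level is the null-hypothesis probability of the rejection region {≤4} ∪ {≥8}.
The two tails are symmetric, so α = 2·(1 + 12 + 66 + 220 + 495)/2^12 = 1588/4096 = 397/1024.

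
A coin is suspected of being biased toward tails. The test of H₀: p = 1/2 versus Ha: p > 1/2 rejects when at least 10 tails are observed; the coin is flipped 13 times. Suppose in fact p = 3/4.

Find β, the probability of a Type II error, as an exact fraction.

3487541/8388608

β = P(fail to reject H₀ | Ha true) = P(S ≤ 9 | p = 3/4), S ~ Binomial(13, 3/4).
Summing C(13,j)·(3/4)^j·(1/4)^{13-j} for j = 0..9 gives 3487541/8388608.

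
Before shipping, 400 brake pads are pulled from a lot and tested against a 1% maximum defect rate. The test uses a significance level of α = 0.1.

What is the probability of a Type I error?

0.1

The significance level α is, by definition, the probability of a Type I error — P(reject H₀ | H₀ true).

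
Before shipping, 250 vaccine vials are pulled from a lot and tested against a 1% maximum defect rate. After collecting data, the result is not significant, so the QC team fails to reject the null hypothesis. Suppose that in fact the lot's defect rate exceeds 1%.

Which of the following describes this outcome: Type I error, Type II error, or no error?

Type II error

The conventional null hypothesis here is that the lot's defect rate is 1% (within specification).
H₀ was not rejected, but H₀ is actually false.
Failing to reject a false null hypothesis is a Type II error (false negative).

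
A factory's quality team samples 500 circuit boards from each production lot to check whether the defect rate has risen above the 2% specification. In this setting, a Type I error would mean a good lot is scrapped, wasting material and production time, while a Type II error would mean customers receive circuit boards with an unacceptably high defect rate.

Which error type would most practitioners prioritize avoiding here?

The Type II consequence (customers receive circuit boards with an unacceptably high defect rate) is more severe than the Type I consequence (a good lot is scrapped, wasting material and production time).

Type II error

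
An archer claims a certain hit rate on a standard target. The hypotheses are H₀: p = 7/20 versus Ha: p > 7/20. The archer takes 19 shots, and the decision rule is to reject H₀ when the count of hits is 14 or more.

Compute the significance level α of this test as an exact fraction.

The Type I error probability is α = P(S ≥ 14) computed under H₀, where S ~ Binomial(19, 7/20).
Adding the binomial terms for j = 14 through 19 with p = 7/20 yields 441451161257878012297/655360000000000000000000.

441451161257878012297/655360000000000000000000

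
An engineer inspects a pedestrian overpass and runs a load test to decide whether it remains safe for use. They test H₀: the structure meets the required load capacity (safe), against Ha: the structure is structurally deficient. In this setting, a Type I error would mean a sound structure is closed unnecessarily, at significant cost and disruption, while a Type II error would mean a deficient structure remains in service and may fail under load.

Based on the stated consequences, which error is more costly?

The Type II consequence (a deficient structure remains in service and may fail under load) is more severe than the Type I consequence (a sound structure is closed unnecessarily, at significant cost and disruption).

Type II error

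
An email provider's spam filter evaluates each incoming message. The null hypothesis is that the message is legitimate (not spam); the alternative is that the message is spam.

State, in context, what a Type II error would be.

A Type II error is failing to reject H₀ when H₀ is false.
Here that means delivering the message to the inbox when actually the message is spam.

A Type II error would mean concluding that the message is legitimate (not spam) (or at least failing to establish that the message is spam) when in fact the message is spam.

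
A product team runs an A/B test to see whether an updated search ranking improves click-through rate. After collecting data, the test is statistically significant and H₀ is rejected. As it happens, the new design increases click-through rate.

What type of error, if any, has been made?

The conventional null hypothesis here is that the new design has no effect on click-through rate.
The test rejected a false H₀ — the decision matches the true state.

No error (correct decision).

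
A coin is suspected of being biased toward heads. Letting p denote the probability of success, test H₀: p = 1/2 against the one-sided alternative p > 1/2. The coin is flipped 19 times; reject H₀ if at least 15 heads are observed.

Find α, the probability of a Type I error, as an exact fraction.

1259/131072

Under H₀, Y ~ Binomial(19, 1/2), and α = P(Y ≥ 15).
P(Y ≥ 15) = [C(19,15) + C(19,16) + C(19,17) + C(19,18) + C(19,19)] / 2^19 = (3876 + 969 + 171 + 19 + 1) / 524288 = 5036/524288 = 1259/131072.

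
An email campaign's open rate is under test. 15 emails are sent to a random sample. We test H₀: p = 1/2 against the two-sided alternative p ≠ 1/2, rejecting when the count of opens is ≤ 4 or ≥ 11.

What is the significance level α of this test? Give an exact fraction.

1941/16384

The significance level is the null-hypothesis probability of the rejection region {≤4} ∪ {≥11}.
Each tail has probability (1 + 15 + 105 + 455 + 1365)/32768; doubling gives α = 3882/32768 = 1941/16384.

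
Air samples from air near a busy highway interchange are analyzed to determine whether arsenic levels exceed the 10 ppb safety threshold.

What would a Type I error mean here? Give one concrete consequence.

With the conventional null hypothesis that the arsenic concentration is at or below 10 ppb (safe):
A Type I error is rejecting H₀ when H₀ is true.
Here that means declaring the site contaminated and ordering remediation when actually the arsenic concentration is at or below 10 ppb (safe).

A Type I error would mean concluding that the arsenic concentration exceeds 10 ppb when in fact the arsenic concentration is at or below 10 ppb (safe). Consequence: a clean site is subjected to costly and unnecessary remediation.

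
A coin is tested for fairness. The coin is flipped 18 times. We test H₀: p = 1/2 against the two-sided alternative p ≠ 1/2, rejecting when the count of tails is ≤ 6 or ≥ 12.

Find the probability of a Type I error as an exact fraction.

7795/32768

α = P(K ≤ 6 or K ≥ 12 | p = 1/2), K ~ Binomial(18, 1/2).
The two tails are symmetric, so α = 2·(1 + 18 + 153 + 816 + 3060 + 8568 + 18564)/2^18 = 62360/262144 = 7795/32768.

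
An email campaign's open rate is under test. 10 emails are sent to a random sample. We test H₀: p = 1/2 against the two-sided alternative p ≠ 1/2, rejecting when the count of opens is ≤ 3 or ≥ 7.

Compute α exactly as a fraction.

Under H₀, K ~ Binomial(10, 1/2); α is the probability of landing in either tail, P(K ≤ 3) + P(K ≥ 7).
Each tail has probability (1 + 10 + 45 + 120)/1024; doubling gives α = 352/1024 = 11/32.

11/32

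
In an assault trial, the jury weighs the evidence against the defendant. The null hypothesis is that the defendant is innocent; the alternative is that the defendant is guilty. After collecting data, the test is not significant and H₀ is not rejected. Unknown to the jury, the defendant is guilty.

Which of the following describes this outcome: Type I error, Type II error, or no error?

Type II error

H₀ was not rejected, but H₀ is actually false.
Failing to reject a false null hypothesis is a Type II error (false negative).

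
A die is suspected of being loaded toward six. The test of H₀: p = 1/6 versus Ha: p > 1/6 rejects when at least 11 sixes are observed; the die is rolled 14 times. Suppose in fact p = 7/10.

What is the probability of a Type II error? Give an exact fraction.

32241628521117/50000000000000

Under the alternative p = 7/10, S ~ Binomial(14, 7/10); β is the probability the test does not reject, P(S < 11).
Adding the binomial probabilities P(S=0)+…+P(S=10) at p = 7/10 gives 32241628521117/50000000000000.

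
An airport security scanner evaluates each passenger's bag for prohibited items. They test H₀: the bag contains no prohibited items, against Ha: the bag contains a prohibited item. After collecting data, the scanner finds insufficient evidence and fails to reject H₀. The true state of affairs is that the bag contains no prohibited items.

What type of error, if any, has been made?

Neither — the decision is correct.

The test retained a true H₀ — the decision matches the true state.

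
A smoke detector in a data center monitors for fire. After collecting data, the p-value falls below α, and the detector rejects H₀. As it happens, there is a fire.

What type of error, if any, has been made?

No error — this is a correct decision.

The conventional null hypothesis here is that there is no fire.
The test rejected a false H₀ — the decision matches the true state.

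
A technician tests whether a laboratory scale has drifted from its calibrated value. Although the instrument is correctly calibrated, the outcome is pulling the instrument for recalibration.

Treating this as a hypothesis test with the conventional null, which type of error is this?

Type I error

The null hypothesis here is that the instrument is correctly calibrated.
'Pulling the instrument for recalibration' corresponds to rejecting H₀.
H₀ was rejected but H₀ is true — a Type I error (false positive).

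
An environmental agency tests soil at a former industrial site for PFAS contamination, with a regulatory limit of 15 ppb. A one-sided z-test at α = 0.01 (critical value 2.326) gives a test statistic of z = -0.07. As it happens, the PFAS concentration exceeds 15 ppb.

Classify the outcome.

Type II error

The conventional null hypothesis is that the PFAS concentration is at or below 15 ppb (safe).
Since z = -0.07 ≤ z* = 2.326, H₀ is not rejected.
H₀ is false (actually the PFAS concentration exceeds 15 ppb).
Failing to reject a false H₀ is a Type II error.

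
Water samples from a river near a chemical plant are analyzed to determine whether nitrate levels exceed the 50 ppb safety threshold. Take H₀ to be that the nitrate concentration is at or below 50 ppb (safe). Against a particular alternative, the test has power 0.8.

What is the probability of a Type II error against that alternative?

0.2

Power = 1 − β, so β = 1 − 0.8 = 0.2.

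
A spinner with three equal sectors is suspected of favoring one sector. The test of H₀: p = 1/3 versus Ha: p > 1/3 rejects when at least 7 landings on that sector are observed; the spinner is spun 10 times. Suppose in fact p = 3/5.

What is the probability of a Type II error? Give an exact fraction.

6032416/9765625

A Type II error is failing to reject when Ha holds: with p = 3/5, β = P(X ≤ 6).
Equivalently, β = 1 − P(X ≥ 7) = 6032416/9765625.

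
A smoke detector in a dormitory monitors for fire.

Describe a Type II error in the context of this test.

A Type II error would mean concluding that there is no fire (or at least failing to establish that there is a fire) when in fact there is a fire.

With the conventional null hypothesis that there is no fire:
A Type II error is failing to reject H₀ when H₀ is false.
Here that means remaining silent when actually there is a fire.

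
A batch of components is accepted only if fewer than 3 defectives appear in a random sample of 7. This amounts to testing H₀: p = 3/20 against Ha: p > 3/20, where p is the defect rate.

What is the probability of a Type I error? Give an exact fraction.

Under H₀, Y ~ Binomial(7, 3/20); the Type I error rate is P(Y ≥ 3).
Via the complement, α = 1 − Σ_{j=0}^{2} C(7,j)(3/20)^j(17/20)^{7-j} = 18883881/256000000.

18883881/256000000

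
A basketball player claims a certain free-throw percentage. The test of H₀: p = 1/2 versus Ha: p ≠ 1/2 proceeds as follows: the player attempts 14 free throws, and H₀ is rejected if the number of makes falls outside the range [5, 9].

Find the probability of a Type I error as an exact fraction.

1471/8192

α = P(X ≤ 4 or X ≥ 10 | p = 1/2), X ~ Binomial(14, 1/2).
The two tails are symmetric, so α = 2·(1 + 14 + 91 + 364 + 1001)/2^14 = 2942/16384 = 1471/8192.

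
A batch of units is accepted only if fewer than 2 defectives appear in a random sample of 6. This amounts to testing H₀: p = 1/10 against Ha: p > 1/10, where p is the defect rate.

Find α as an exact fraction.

22853/200000

Under H₀, K ~ Binomial(6, 1/10); the Type I error rate is P(K ≥ 2).
Via the complement, α = 1 − Σ_{j=0}^{1} C(6,j)(1/10)^j(9/10)^{6-j} = 22853/200000.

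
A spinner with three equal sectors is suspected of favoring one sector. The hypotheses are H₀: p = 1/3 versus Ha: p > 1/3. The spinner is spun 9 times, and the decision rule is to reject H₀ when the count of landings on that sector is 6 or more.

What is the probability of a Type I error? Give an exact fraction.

α = P(reject H₀ | H₀ true) = P(K ≥ 6 | p = 1/3), with K ~ Binomial(9, 1/3).
P(K ≥ 6) = Σ_{j=6}^{9} C(9,j)·(1/3)^j·(2/3)^{9-j} = 835/19683.

835/19683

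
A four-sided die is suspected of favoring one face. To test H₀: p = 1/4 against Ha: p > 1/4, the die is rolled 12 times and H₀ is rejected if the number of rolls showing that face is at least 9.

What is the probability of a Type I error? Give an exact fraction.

6571/16777216

Under H₀, Y ~ Binomial(12, 1/4), and α = P(Y ≥ 9).
Adding the binomial terms for j = 9 through 12 with p = 1/4 yields 6571/16777216.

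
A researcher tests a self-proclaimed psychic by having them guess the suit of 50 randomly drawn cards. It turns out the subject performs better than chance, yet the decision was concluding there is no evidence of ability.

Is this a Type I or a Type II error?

The null hypothesis here is that the subject is guessing at random (p = 1/4).
'Concluding there is no evidence of ability' corresponds to failing to reject H₀.
H₀ was not rejected but H₀ is false — a Type II error (false negative).

Type II error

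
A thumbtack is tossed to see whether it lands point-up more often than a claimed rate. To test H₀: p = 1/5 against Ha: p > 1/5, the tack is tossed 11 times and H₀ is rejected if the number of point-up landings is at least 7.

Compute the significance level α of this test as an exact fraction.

Under H₀, X ~ Binomial(11, 1/5), and α = P(X ≥ 7).
Summing C(11,j)(1/5)^j(4/5)^{11−j} for j = 7,…,11 gives 19193/9765625.

19193/9765625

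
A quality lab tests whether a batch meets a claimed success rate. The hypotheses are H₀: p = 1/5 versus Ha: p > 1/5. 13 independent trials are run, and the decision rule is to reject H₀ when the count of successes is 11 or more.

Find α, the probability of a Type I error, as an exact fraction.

1301/1220703125

The Type I error probability is α = P(Y ≥ 11) computed under H₀, where Y ~ Binomial(13, 1/5).
Summing C(13,j)(1/5)^j(4/5)^{13−j} for j = 11,…,13 gives 1301/1220703125.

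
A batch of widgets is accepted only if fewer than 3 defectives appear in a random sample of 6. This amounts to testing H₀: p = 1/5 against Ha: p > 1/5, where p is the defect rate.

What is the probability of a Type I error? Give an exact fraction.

The significance level is the probability, assuming p = 1/5, of seeing 3 or more defectives in 6 draws.
Computing the lower-tail complement: 1 − 2816/3125 = 309/3125.

309/3125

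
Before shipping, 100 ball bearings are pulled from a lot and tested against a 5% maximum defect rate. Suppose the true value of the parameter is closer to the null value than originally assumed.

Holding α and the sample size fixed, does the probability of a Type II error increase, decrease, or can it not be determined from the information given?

When the true parameter is near the null value, the test has a harder time distinguishing Ha from H₀.

It increases.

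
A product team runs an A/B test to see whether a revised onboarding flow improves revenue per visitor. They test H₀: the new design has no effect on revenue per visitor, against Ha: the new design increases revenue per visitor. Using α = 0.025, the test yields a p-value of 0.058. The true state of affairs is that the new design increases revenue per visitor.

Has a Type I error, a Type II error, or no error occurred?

Since p = 0.058 ≥ α = 0.025, H₀ is not rejected.
H₀ is false (actually the new design increases revenue per visitor).
Failing to reject a false H₀ is a Type II error.

Type II error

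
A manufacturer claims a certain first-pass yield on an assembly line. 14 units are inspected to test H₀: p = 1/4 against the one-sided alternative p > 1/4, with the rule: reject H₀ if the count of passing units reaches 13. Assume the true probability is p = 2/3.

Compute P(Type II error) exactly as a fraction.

4651897/4782969

Under the alternative p = 2/3, Y ~ Binomial(14, 2/3); β is the probability the test does not reject, P(Y < 13).
Equivalently, β = 1 − P(Y ≥ 13) = 4651897/4782969.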